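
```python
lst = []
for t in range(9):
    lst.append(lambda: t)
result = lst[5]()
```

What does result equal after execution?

Step 1: The loop creates 9 lambdas, all referencing the same variable t.
Step 2: After the loop, t = 8 (final value).
Step 3: lst[5]() looks up t at call time and finds 8. This is the late binding gotcha. result = 8

The answer is 8.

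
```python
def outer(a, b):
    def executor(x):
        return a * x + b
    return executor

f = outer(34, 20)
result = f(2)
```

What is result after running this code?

Step 1: outer(34, 20) captures a = 34, b = 20.
Step 2: f(2) computes 34 * 2 + 20 = 88.
Step 3: result = 88

The answer is 88.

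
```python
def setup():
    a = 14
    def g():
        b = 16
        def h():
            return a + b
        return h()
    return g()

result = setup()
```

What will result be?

Step 1: setup() defines a = 14. g() defines b = 16.
Step 2: h() accesses both from enclosing scopes: a = 14, b = 16.
Step 3: result = 14 + 16 = 30

The answer is 30.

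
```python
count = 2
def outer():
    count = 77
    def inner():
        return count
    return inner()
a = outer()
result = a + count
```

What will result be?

Step 1: outer() has local count = 77. inner() reads from enclosing.
Step 2: outer() returns 77. Global count = 2 unchanged.
Step 3: result = 77 + 2 = 79

The answer is 79.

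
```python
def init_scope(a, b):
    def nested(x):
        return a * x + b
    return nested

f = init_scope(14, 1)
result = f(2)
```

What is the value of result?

Step 1: init_scope(14, 1) captures a = 14, b = 1.
Step 2: f(2) computes 14 * 2 + 1 = 29.
Step 3: result = 29

The answer is 29.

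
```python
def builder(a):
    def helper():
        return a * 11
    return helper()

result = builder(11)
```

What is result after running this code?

Step 1: builder(11) binds parameter a = 11.
Step 2: helper() accesses a = 11 from enclosing scope.
Step 3: result = 11 * 11 = 121

The answer is 121.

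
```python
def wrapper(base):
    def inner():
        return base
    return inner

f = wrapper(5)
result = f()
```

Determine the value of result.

Step 1: wrapper(5) creates closure capturing base = 5.
Step 2: f() returns the captured base = 5.
Step 3: result = 5

The answer is 5.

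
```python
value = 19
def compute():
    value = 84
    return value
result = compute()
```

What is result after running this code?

Step 1: Global value = 19.
Step 2: compute() creates local value = 84, shadowing the global.
Step 3: Returns local value = 84. result = 84

The answer is 84.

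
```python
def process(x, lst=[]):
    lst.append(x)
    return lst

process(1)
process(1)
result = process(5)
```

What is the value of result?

Step 1: Mutable default argument gotcha! The list [] is created once.
Step 2: Each call appends to the SAME list: [1], [1, 1], [1, 1, 5].
Step 3: result = [1, 1, 5]

The answer is [1, 1, 5].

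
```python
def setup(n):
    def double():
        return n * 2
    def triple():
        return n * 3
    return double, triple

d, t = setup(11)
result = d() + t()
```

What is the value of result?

Step 1: Both closures capture the same n = 11.
Step 2: d() = 11 * 2 = 22, t() = 11 * 3 = 33.
Step 3: result = 22 + 33 = 55

The answer is 55.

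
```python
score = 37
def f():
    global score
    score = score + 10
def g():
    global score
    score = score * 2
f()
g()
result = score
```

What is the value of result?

Step 1: score = 37.
Step 2: f() adds 10: score = 37 + 10 = 47.
Step 3: g() doubles: score = 47 * 2 = 94.
Step 4: result = 94

The answer is 94.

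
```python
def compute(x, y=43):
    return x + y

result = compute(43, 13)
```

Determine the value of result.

Step 1: compute(43, 13) overrides default y with 13.
Step 2: Returns 43 + 13 = 56.
Step 3: result = 56

The answer is 56.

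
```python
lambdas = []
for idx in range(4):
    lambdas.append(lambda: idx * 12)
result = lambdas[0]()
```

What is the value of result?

Step 1: All lambdas reference the same variable idx (late binding).
Step 2: After the loop, idx = 3. Every lambda returns idx * 12.
Step 3: lambdas[0]() = 3 * 12 = 36

The answer is 36.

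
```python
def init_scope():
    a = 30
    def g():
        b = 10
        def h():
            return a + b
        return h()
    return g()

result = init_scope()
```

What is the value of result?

Step 1: init_scope() defines a = 30. g() defines b = 10.
Step 2: h() accesses both from enclosing scopes: a = 30, b = 10.
Step 3: result = 30 + 10 = 40

The answer is 40.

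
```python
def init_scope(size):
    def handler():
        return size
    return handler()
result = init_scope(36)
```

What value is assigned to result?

Step 1: init_scope(36) binds parameter size = 36.
Step 2: handler() looks up size in enclosing scope and finds the parameter size = 36.
Step 3: result = 36

The answer is 36.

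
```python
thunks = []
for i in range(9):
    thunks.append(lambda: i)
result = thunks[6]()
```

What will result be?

Step 1: The loop creates 9 lambdas, all referencing the same variable i.
Step 2: After the loop, i = 8 (final value).
Step 3: thunks[6]() looks up i at call time and finds 8. This is the late binding gotcha. result = 8

The answer is 8.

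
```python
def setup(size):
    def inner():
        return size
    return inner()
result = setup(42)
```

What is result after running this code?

Step 1: setup(42) binds parameter size = 42.
Step 2: inner() looks up size in enclosing scope and finds the parameter size = 42.
Step 3: result = 42

The answer is 42.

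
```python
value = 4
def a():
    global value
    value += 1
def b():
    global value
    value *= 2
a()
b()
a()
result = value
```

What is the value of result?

Step 1: value = 4.
Step 2: a(): value = 4 + 1 = 5.
Step 3: b(): value = 5 * 2 = 10.
Step 4: a(): value = 10 + 1 = 11

The answer is 11.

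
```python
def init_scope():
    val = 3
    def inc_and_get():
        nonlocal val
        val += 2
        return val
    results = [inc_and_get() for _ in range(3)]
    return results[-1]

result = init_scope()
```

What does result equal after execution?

Step 1: val = 3.
Step 2: Three calls to inc_and_get(), each adding 2.
Step 3: Last value = 3 + 2 * 3 = 9

The answer is 9.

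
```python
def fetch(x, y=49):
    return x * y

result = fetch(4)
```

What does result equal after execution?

Step 1: fetch(4) uses default y = 49.
Step 2: Returns 4 * 49 = 196.
Step 3: result = 196

The answer is 196.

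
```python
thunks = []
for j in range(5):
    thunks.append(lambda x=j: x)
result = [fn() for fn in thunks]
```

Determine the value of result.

Step 1: Default arg x=j captures j at each iteration.
Step 2: Each lambda has its own default: 0, 1, ..., 4.
Step 3: result = [0, 1, 2, 3, 4]

The answer is [0, 1, 2, 3, 4].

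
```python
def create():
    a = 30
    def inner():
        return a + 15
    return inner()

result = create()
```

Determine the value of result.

Step 1: create() defines a = 30.
Step 2: inner() reads a = 30 from enclosing scope, returns 30 + 15 = 45.
Step 3: result = 45

The answer is 45.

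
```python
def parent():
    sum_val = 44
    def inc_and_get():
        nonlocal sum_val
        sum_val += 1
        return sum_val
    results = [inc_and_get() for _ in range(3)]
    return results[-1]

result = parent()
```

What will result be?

Step 1: sum_val = 44.
Step 2: Three calls to inc_and_get(), each adding 1.
Step 3: Last value = 44 + 1 * 3 = 47

The answer is 47.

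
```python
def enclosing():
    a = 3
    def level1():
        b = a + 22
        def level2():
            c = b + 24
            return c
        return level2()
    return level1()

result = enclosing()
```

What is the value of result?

Step 1: a = 3. b = a + 22 = 25.
Step 2: c = b + 24 = 25 + 24 = 49.
Step 3: result = 49

The answer is 49.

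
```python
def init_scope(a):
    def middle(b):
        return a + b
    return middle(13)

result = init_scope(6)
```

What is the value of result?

Step 1: init_scope(6) passes a = 6.
Step 2: middle(13) has b = 13, reads a = 6 from enclosing.
Step 3: result = 6 + 13 = 19

The answer is 19.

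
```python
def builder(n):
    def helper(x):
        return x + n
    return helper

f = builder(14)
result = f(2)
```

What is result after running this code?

Step 1: builder(14) creates a closure that captures n = 14.
Step 2: f(2) calls the closure with x = 2, returning 2 + 14 = 16.
Step 3: result = 16

The answer is 16.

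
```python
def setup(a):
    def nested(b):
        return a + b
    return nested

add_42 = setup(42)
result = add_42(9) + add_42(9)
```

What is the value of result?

Step 1: add_42 captures a = 42.
Step 2: add_42(9) = 42 + 9 = 51, called twice.
Step 3: result = 51 + 51 = 102

The answer is 102.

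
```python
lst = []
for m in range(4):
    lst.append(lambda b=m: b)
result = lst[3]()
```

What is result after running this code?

Step 1: Default argument b=m captures m's value at each iteration.
Step 2: lst[3] captured b = 3 when m was 3.
Step 3: result = 3

The answer is 3.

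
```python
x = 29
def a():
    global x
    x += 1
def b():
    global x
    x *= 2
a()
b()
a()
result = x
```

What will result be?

Step 1: x = 29.
Step 2: a(): x = 29 + 1 = 30.
Step 3: b(): x = 30 * 2 = 60.
Step 4: a(): x = 60 + 1 = 61

The answer is 61.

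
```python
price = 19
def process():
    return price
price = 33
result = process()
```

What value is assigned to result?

Step 1: price is first set to 19, then reassigned to 33.
Step 2: process() is called after the reassignment, so it looks up the current global price = 33.
Step 3: result = 33

The answer is 33.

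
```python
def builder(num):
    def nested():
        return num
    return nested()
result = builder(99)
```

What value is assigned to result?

Step 1: builder(99) binds parameter num = 99.
Step 2: nested() looks up num in enclosing scope and finds the parameter num = 99.
Step 3: result = 99

The answer is 99.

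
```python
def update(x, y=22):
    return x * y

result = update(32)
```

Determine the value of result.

Step 1: update(32) uses default y = 22.
Step 2: Returns 32 * 22 = 704.
Step 3: result = 704

The answer is 704.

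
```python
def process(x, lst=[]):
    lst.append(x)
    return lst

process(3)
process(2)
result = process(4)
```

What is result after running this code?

Step 1: Mutable default argument gotcha! The list [] is created once.
Step 2: Each call appends to the SAME list: [3], [3, 2], [3, 2, 4].
Step 3: result = [3, 2, 4]

The answer is [3, 2, 4].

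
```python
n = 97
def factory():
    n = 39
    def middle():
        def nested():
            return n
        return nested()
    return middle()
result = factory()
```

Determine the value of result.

Step 1: factory() defines n = 39. middle() and nested() have no local n.
Step 2: nested() checks local (none), enclosing middle() (none), enclosing factory() and finds n = 39.
Step 3: result = 39

The answer is 39.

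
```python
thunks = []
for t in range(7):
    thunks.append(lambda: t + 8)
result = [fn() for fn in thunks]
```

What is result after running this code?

Step 1: All lambdas capture t by reference. After the loop, t = 6.
Step 2: Each call returns 6 + 8 = 14.
Step 3: result = [14, 14, 14, 14, 14, 14, 14]

The answer is [14, 14, 14, 14, 14, 14, 14].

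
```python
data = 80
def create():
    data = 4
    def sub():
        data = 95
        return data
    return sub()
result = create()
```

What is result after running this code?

Step 1: Three scopes define data: global (80), create (4), sub (95).
Step 2: sub() has its own local data = 95, which shadows both enclosing and global.
Step 3: result = 95 (local wins in LEGB)

The answer is 95.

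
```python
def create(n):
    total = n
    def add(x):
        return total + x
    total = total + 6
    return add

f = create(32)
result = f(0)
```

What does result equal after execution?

Step 1: create(32) sets total = 32, then total = 32 + 6 = 38.
Step 2: Closures capture by reference, so add sees total = 38.
Step 3: f(0) returns 38 + 0 = 38

The answer is 38.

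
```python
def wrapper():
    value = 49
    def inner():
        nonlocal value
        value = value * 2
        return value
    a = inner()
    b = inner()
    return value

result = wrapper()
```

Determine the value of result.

Step 1: value starts at 49.
Step 2: First inner(): value = 49 * 2 = 98.
Step 3: Second inner(): value = 98 * 2 = 196.
Step 4: result = 196

The answer is 196.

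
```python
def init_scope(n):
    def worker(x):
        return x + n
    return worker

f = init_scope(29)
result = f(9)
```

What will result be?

Step 1: init_scope(29) creates a closure that captures n = 29.
Step 2: f(9) calls the closure with x = 9, returning 9 + 29 = 38.
Step 3: result = 38

The answer is 38.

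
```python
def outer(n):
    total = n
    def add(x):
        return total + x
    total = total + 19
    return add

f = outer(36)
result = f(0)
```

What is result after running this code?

Step 1: outer(36) sets total = 36, then total = 36 + 19 = 55.
Step 2: Closures capture by reference, so add sees total = 55.
Step 3: f(0) returns 55 + 0 = 55

The answer is 55.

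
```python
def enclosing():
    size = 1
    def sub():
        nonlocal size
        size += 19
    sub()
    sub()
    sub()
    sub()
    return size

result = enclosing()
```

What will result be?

Step 1: size starts at 1.
Step 2: sub() is called 4 times, each adding 19.
Step 3: size = 1 + 19 * 4 = 77

The answer is 77.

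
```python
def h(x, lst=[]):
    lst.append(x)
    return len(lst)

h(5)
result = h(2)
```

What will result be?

Step 1: Mutable default list persists between calls.
Step 2: First call: lst = [5], len = 1. Second call: lst = [5, 2], len = 2.
Step 3: result = 2

The answer is 2.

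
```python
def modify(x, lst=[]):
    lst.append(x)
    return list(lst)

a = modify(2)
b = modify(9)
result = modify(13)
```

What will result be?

Step 1: Default list is shared. list() creates copies for return values.
Step 2: Internal list grows: [2] -> [2, 9] -> [2, 9, 13].
Step 3: result = [2, 9, 13]

The answer is [2, 9, 13].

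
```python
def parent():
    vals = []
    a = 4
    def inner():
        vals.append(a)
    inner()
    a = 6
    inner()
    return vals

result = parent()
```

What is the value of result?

Step 1: a = 4. inner() appends current a to vals.
Step 2: First inner(): appends 4. Then a = 6.
Step 3: Second inner(): appends 6 (closure sees updated a). result = [4, 6]

The answer is [4, 6].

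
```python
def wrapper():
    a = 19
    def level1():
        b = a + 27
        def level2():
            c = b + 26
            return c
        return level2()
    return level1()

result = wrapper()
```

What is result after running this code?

Step 1: a = 19. b = a + 27 = 46.
Step 2: c = b + 26 = 46 + 26 = 72.
Step 3: result = 72

The answer is 72.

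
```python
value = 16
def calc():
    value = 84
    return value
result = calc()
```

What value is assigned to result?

Step 1: Global value = 16.
Step 2: calc() creates local value = 84, shadowing the global.
Step 3: Returns local value = 84. result = 84

The answer is 84.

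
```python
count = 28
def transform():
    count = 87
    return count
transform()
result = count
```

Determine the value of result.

Step 1: count = 28 globally.
Step 2: transform() creates a LOCAL count = 87 (no global keyword!).
Step 3: The global count is unchanged. result = 28

The answer is 28.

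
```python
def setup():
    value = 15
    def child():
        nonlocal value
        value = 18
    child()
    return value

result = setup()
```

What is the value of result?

Step 1: setup() sets value = 15.
Step 2: child() uses nonlocal to reassign value = 18.
Step 3: result = 18

The answer is 18.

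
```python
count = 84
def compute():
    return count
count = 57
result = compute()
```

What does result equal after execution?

Step 1: count is first set to 84, then reassigned to 57.
Step 2: compute() is called after the reassignment, so it looks up the current global count = 57.
Step 3: result = 57

The answer is 57.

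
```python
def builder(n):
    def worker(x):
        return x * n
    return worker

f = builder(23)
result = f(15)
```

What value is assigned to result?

Step 1: builder(23) creates a closure capturing n = 23.
Step 2: f(15) computes 15 * 23 = 345.
Step 3: result = 345

The answer is 345.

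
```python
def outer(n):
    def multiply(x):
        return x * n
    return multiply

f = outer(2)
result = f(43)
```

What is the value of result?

Step 1: outer(2) returns multiply closure with n = 2.
Step 2: f(43) computes 43 * 2 = 86.
Step 3: result = 86

The answer is 86.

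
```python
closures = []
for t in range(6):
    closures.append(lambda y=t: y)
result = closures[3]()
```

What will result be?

Step 1: Default argument y=t captures t's value at each iteration.
Step 2: closures[3] captured y = 3 when t was 3.
Step 3: result = 3

The answer is 3.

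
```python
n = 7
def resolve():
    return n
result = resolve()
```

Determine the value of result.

Step 1: n = 7 is defined in the global scope.
Step 2: resolve() looks up n. No local n exists, so Python checks the global scope via LEGB rule and finds n = 7.
Step 3: result = 7

The answer is 7.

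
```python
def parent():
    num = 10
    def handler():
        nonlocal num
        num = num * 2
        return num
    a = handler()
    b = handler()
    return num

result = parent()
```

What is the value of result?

Step 1: num starts at 10.
Step 2: First handler(): num = 10 * 2 = 20.
Step 3: Second handler(): num = 20 * 2 = 40.
Step 4: result = 40

The answer is 40.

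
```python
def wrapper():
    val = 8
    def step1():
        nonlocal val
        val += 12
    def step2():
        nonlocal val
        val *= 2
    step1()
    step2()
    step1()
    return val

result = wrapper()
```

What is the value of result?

Step 1: val = 8.
Step 2: step1(): val = 8 + 12 = 20.
Step 3: step2(): val = 20 * 2 = 40.
Step 4: step1(): val = 40 + 12 = 52. result = 52

The answer is 52.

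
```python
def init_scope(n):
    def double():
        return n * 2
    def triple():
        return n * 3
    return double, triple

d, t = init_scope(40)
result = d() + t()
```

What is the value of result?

Step 1: Both closures capture the same n = 40.
Step 2: d() = 40 * 2 = 80, t() = 40 * 3 = 120.
Step 3: result = 80 + 120 = 200

The answer is 200.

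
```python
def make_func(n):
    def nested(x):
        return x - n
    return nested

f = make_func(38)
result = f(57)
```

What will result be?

Step 1: make_func(38) creates a closure capturing n = 38.
Step 2: f(57) computes 57 - 38 = 19.
Step 3: result = 19

The answer is 19.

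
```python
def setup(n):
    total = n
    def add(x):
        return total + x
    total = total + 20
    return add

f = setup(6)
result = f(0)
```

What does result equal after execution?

Step 1: setup(6) sets total = 6, then total = 6 + 20 = 26.
Step 2: Closures capture by reference, so add sees total = 26.
Step 3: f(0) returns 26 + 0 = 26

The answer is 26.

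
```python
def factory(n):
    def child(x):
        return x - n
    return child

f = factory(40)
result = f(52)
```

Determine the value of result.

Step 1: factory(40) creates a closure capturing n = 40.
Step 2: f(52) computes 52 - 40 = 12.
Step 3: result = 12

The answer is 12.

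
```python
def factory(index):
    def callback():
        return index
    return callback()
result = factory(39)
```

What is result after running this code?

Step 1: factory(39) binds parameter index = 39.
Step 2: callback() looks up index in enclosing scope and finds the parameter index = 39.
Step 3: result = 39

The answer is 39.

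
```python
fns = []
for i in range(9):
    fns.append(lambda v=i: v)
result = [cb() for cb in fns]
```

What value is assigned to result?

Step 1: Default arg v=i captures i at each iteration.
Step 2: Each lambda has its own default: 0, 1, ..., 8.
Step 3: result = [0, 1, 2, 3, 4, 5, 6, 7, 8]

The answer is [0, 1, 2, 3, 4, 5, 6, 7, 8].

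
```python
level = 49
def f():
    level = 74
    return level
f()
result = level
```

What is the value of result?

Step 1: Global level = 49.
Step 2: f() creates local level = 74 (shadow, not modification).
Step 3: After f() returns, global level is unchanged. result = 49

The answer is 49.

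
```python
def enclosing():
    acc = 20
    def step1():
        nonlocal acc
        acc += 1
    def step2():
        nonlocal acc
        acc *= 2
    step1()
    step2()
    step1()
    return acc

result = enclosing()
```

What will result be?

Step 1: acc = 20.
Step 2: step1(): acc = 20 + 1 = 21.
Step 3: step2(): acc = 21 * 2 = 42.
Step 4: step1(): acc = 42 + 1 = 43. result = 43

The answer is 43.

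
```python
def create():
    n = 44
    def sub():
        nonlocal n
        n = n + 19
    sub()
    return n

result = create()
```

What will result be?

Step 1: create() sets n = 44.
Step 2: sub() uses nonlocal to modify n in create's scope: n = 44 + 19 = 63.
Step 3: create() returns the modified n = 63

The answer is 63.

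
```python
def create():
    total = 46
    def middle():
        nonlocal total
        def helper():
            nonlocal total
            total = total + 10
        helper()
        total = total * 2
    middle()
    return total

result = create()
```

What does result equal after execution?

Step 1: total = 46.
Step 2: helper() adds 10: total = 46 + 10 = 56.
Step 3: middle() doubles: total = 56 * 2 = 112.
Step 4: result = 112

The answer is 112.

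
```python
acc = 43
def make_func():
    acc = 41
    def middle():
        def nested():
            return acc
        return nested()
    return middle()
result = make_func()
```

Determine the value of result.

Step 1: make_func() defines acc = 41. middle() and nested() have no local acc.
Step 2: nested() checks local (none), enclosing middle() (none), enclosing make_func() and finds acc = 41.
Step 3: result = 41

The answer is 41.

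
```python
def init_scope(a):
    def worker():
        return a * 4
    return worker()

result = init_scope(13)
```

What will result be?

Step 1: init_scope(13) binds parameter a = 13.
Step 2: worker() accesses a = 13 from enclosing scope.
Step 3: result = 13 * 4 = 52

The answer is 52.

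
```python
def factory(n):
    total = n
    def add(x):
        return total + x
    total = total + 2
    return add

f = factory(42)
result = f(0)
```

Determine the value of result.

Step 1: factory(42) sets total = 42, then total = 42 + 2 = 44.
Step 2: Closures capture by reference, so add sees total = 44.
Step 3: f(0) returns 44 + 0 = 44

The answer is 44.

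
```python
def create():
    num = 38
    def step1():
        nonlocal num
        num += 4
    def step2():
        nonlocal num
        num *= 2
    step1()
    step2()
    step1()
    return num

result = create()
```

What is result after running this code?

Step 1: num = 38.
Step 2: step1(): num = 38 + 4 = 42.
Step 3: step2(): num = 42 * 2 = 84.
Step 4: step1(): num = 84 + 4 = 88. result = 88

The answer is 88.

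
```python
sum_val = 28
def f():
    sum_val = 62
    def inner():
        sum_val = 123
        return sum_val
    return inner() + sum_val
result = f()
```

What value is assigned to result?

Step 1: f() has local sum_val = 62. inner() has local sum_val = 123.
Step 2: inner() returns its local sum_val = 123.
Step 3: f() returns 123 + its own sum_val (62) = 185

The answer is 185.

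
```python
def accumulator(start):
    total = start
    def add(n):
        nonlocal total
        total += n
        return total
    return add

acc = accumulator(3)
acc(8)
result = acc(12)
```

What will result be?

Step 1: accumulator(3) creates closure with total = 3.
Step 2: First acc(8): total = 3 + 8 = 11.
Step 3: Second acc(12): total = 11 + 12 = 23. result = 23

The answer is 23.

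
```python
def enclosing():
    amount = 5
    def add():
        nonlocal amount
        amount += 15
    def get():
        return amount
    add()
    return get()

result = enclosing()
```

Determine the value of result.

Step 1: amount = 5. add() modifies it via nonlocal, get() reads it.
Step 2: add() makes amount = 5 + 15 = 20.
Step 3: get() returns 20. result = 20

The answer is 20.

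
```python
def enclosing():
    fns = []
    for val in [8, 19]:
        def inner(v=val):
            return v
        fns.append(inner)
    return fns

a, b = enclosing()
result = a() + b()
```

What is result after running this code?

Step 1: Default argument v=val captures val at each iteration.
Step 2: a() returns 8 (captured at first iteration), b() returns 19 (captured at second).
Step 3: result = 8 + 19 = 27

The answer is 27.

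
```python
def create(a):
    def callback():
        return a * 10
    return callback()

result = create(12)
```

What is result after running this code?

Step 1: create(12) binds parameter a = 12.
Step 2: callback() accesses a = 12 from enclosing scope.
Step 3: result = 12 * 10 = 120

The answer is 120.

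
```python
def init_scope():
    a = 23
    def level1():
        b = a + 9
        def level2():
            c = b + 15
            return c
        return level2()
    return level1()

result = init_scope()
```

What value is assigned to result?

Step 1: a = 23. b = a + 9 = 32.
Step 2: c = b + 15 = 32 + 15 = 47.
Step 3: result = 47

The answer is 47.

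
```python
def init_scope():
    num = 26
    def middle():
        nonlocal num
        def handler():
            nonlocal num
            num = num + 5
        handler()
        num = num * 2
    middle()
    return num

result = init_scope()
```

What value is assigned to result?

Step 1: num = 26.
Step 2: handler() adds 5: num = 26 + 5 = 31.
Step 3: middle() doubles: num = 31 * 2 = 62.
Step 4: result = 62

The answer is 62.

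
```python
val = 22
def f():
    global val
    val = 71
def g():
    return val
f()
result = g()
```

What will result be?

Step 1: val = 22.
Step 2: f() sets global val = 71.
Step 3: g() reads global val = 71. result = 71

The answer is 71.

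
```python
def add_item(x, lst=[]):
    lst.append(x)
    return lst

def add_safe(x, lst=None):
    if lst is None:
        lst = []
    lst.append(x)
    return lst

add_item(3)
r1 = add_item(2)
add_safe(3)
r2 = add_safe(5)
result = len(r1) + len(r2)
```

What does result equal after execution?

Step 1: add_item shares mutable default: after 2 calls, lst = [3, 2], len = 2.
Step 2: add_safe creates fresh list each time: r2 = [5], len = 1.
Step 3: result = 2 + 1 = 3

The answer is 3.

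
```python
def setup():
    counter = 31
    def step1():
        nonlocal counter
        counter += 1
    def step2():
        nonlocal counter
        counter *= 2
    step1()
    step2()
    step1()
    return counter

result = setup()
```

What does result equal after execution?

Step 1: counter = 31.
Step 2: step1(): counter = 31 + 1 = 32.
Step 3: step2(): counter = 32 * 2 = 64.
Step 4: step1(): counter = 64 + 1 = 65. result = 65

The answer is 65.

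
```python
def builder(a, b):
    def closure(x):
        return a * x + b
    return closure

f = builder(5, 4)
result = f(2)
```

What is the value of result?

Step 1: builder(5, 4) captures a = 5, b = 4.
Step 2: f(2) computes 5 * 2 + 4 = 14.
Step 3: result = 14

The answer is 14.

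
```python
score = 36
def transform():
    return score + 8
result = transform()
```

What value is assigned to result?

Step 1: score = 36 is defined globally.
Step 2: transform() looks up score from global scope = 36, then computes 36 + 8 = 44.
Step 3: result = 44

The answer is 44.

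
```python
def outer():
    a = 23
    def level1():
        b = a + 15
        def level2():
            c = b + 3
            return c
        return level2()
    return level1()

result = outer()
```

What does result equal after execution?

Step 1: a = 23. b = a + 15 = 38.
Step 2: c = b + 3 = 38 + 3 = 41.
Step 3: result = 41

The answer is 41.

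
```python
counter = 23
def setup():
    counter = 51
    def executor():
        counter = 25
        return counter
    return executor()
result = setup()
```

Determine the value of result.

Step 1: Three scopes define counter: global (23), setup (51), executor (25).
Step 2: executor() has its own local counter = 25, which shadows both enclosing and global.
Step 3: result = 25 (local wins in LEGB)

The answer is 25.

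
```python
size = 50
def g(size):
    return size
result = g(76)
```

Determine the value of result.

Step 1: Global size = 50.
Step 2: g(76) takes parameter size = 76, which shadows the global.
Step 3: result = 76

The answer is 76.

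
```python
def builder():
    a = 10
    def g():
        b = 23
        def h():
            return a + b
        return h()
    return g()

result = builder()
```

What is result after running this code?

Step 1: builder() defines a = 10. g() defines b = 23.
Step 2: h() accesses both from enclosing scopes: a = 10, b = 23.
Step 3: result = 10 + 23 = 33

The answer is 33.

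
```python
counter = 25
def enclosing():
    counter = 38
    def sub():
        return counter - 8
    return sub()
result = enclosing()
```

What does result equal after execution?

Step 1: enclosing() shadows global counter with counter = 38.
Step 2: sub() finds counter = 38 in enclosing scope, computes 38 - 8 = 30.
Step 3: result = 30

The answer is 30.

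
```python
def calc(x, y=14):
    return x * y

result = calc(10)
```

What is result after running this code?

Step 1: calc(10) uses default y = 14.
Step 2: Returns 10 * 14 = 140.
Step 3: result = 140

The answer is 140.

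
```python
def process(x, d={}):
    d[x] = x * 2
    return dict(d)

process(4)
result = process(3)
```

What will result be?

Step 1: Mutable default dict is shared across calls.
Step 2: First call adds 4: 8. Second call adds 3: 6.
Step 3: result = {4: 8, 3: 6}

The answer is {4: 8, 3: 6}.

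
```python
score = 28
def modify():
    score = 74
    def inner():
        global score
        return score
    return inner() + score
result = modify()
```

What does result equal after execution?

Step 1: Global score = 28. modify() shadows with local score = 74.
Step 2: inner() uses global keyword, so inner() returns global score = 28.
Step 3: modify() returns 28 + 74 = 102

The answer is 102.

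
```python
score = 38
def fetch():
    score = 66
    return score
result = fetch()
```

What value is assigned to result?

Step 1: Global score = 38.
Step 2: fetch() creates local score = 66, shadowing the global.
Step 3: Returns local score = 66. result = 66

The answer is 66.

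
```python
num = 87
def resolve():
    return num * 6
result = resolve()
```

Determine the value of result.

Step 1: num = 87 is defined globally.
Step 2: resolve() looks up num from global scope = 87, then computes 87 * 6 = 522.
Step 3: result = 522

The answer is 522.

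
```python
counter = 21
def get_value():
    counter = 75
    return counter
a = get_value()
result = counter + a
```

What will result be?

Step 1: Global counter = 21. get_value() returns local counter = 75.
Step 2: a = 75. Global counter still = 21.
Step 3: result = 21 + 75 = 96

The answer is 96.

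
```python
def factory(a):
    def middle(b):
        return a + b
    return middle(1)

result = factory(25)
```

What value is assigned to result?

Step 1: factory(25) passes a = 25.
Step 2: middle(1) has b = 1, reads a = 25 from enclosing.
Step 3: result = 25 + 1 = 26

The answer is 26.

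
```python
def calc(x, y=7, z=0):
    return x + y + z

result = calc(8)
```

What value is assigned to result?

Step 1: calc(8) uses defaults y = 7, z = 0.
Step 2: Returns 8 + 7 + 0 = 15.
Step 3: result = 15

The answer is 15.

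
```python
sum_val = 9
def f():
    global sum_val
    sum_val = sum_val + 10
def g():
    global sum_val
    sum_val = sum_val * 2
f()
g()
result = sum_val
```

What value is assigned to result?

Step 1: sum_val = 9.
Step 2: f() adds 10: sum_val = 9 + 10 = 19.
Step 3: g() doubles: sum_val = 19 * 2 = 38.
Step 4: result = 38

The answer is 38.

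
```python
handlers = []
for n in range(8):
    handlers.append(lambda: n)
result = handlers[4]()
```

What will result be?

Step 1: The loop creates 8 lambdas, all referencing the same variable n.
Step 2: After the loop, n = 7 (final value).
Step 3: handlers[4]() looks up n at call time and finds 7. This is the late binding gotcha. result = 7

The answer is 7.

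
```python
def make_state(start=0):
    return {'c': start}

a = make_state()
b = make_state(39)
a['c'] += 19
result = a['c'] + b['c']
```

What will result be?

Step 1: make_state() returns a new dict each call (immutable default 0).
Step 2: a = {'c': 0}, b = {'c': 39}.
Step 3: a['c'] += 19 = 19. result = 19 + 39 = 58

The answer is 58.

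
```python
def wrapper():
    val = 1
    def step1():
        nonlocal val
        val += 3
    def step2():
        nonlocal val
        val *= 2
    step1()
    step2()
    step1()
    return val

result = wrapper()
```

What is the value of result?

Step 1: val = 1.
Step 2: step1(): val = 1 + 3 = 4.
Step 3: step2(): val = 4 * 2 = 8.
Step 4: step1(): val = 8 + 3 = 11. result = 11

The answer is 11.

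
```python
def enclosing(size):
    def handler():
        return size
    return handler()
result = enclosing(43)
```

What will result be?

Step 1: enclosing(43) binds parameter size = 43.
Step 2: handler() looks up size in enclosing scope and finds the parameter size = 43.
Step 3: result = 43

The answer is 43.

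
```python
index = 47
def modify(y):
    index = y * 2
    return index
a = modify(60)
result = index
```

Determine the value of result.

Step 1: Global index = 47.
Step 2: modify(60) creates local index = 60 * 2 = 120.
Step 3: Global index unchanged because no global keyword. result = 47

The answer is 47.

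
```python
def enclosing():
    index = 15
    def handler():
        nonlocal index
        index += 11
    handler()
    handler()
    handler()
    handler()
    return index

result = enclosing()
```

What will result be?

Step 1: index starts at 15.
Step 2: handler() is called 4 times, each adding 11.
Step 3: index = 15 + 11 * 4 = 59

The answer is 59.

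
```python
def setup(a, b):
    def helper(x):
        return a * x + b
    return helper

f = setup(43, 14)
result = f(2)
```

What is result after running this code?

Step 1: setup(43, 14) captures a = 43, b = 14.
Step 2: f(2) computes 43 * 2 + 14 = 100.
Step 3: result = 100

The answer is 100.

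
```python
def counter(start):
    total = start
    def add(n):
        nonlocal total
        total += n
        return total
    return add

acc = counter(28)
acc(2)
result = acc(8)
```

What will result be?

Step 1: counter(28) creates closure with total = 28.
Step 2: First acc(2): total = 28 + 2 = 30.
Step 3: Second acc(8): total = 30 + 8 = 38. result = 38

The answer is 38.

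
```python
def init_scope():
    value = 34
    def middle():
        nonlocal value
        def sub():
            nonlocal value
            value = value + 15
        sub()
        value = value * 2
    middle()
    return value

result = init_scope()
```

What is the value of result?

Step 1: value = 34.
Step 2: sub() adds 15: value = 34 + 15 = 49.
Step 3: middle() doubles: value = 49 * 2 = 98.
Step 4: result = 98

The answer is 98.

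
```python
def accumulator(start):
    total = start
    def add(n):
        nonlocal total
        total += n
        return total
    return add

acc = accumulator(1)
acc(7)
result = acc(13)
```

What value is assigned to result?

Step 1: accumulator(1) creates closure with total = 1.
Step 2: First acc(7): total = 1 + 7 = 8.
Step 3: Second acc(13): total = 8 + 13 = 21. result = 21

The answer is 21.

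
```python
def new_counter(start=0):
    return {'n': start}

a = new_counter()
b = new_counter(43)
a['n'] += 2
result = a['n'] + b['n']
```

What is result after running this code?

Step 1: new_counter() returns a new dict each call (immutable default 0).
Step 2: a = {'n': 0}, b = {'n': 43}.
Step 3: a['n'] += 2 = 2. result = 2 + 43 = 45

The answer is 45.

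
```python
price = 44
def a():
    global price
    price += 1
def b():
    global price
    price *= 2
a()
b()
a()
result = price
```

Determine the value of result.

Step 1: price = 44.
Step 2: a(): price = 44 + 1 = 45.
Step 3: b(): price = 45 * 2 = 90.
Step 4: a(): price = 90 + 1 = 91

The answer is 91.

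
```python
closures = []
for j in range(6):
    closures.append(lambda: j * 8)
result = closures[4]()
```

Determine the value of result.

Step 1: All lambdas reference the same variable j (late binding).
Step 2: After the loop, j = 5. Every lambda returns j * 8.
Step 3: closures[4]() = 5 * 8 = 40

The answer is 40.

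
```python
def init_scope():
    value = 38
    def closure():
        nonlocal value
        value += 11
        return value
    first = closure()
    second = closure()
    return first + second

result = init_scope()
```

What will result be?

Step 1: value starts at 38.
Step 2: First call: value = 38 + 11 = 49, returns 49.
Step 3: Second call: value = 49 + 11 = 60, returns 60.
Step 4: result = 49 + 60 = 109

The answer is 109.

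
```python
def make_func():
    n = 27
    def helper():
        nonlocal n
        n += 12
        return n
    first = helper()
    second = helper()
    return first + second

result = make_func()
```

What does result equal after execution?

Step 1: n starts at 27.
Step 2: First call: n = 27 + 12 = 39, returns 39.
Step 3: Second call: n = 39 + 12 = 51, returns 51.
Step 4: result = 39 + 51 = 90

The answer is 90.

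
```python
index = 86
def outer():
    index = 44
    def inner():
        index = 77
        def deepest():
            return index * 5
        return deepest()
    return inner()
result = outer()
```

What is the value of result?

Step 1: deepest() looks up index through LEGB: not local, finds index = 77 in enclosing inner().
Step 2: Returns 77 * 5 = 385.
Step 3: result = 385

The answer is 385.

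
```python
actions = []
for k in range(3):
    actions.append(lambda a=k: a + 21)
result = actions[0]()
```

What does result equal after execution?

Step 1: Default argument a=k captures k's value at definition time.
Step 2: actions[0] was defined when k = 0, so a defaults to 0.
Step 3: result = 0 + 21 = 21 (default arg fixes the late binding issue)

The answer is 21.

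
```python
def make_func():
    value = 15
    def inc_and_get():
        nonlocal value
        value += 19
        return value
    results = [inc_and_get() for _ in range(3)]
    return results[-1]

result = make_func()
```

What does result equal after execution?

Step 1: value = 15.
Step 2: Three calls to inc_and_get(), each adding 19.
Step 3: Last value = 15 + 19 * 3 = 72

The answer is 72.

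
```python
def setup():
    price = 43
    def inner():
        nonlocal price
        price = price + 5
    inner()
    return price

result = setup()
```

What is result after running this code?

Step 1: setup() sets price = 43.
Step 2: inner() uses nonlocal to modify price in setup's scope: price = 43 + 5 = 48.
Step 3: setup() returns the modified price = 48

The answer is 48.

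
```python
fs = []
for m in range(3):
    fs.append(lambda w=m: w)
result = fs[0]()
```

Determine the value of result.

Step 1: Default argument w=m captures m's value at each iteration.
Step 2: fs[0] captured w = 0 when m was 0.
Step 3: result = 0

The answer is 0.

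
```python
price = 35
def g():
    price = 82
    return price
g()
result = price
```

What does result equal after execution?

Step 1: price = 35 globally.
Step 2: g() creates a LOCAL price = 82 (no global keyword!).
Step 3: The global price is unchanged. result = 35

The answer is 35.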